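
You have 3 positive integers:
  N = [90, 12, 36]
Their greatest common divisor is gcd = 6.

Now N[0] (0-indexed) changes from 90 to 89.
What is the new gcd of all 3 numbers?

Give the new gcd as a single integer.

Numbers: [90, 12, 36], gcd = 6
Change: index 0, 90 -> 89
gcd of the OTHER numbers (without index 0): gcd([12, 36]) = 12
New gcd = gcd(g_others, new_val) = gcd(12, 89) = 1

Answer: 1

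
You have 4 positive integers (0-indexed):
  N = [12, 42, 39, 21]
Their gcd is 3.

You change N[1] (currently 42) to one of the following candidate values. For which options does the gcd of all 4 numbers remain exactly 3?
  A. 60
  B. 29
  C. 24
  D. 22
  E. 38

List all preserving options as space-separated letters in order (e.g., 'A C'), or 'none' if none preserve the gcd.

Old gcd = 3; gcd of others (without N[1]) = 3
New gcd for candidate v: gcd(3, v). Preserves old gcd iff gcd(3, v) = 3.
  Option A: v=60, gcd(3,60)=3 -> preserves
  Option B: v=29, gcd(3,29)=1 -> changes
  Option C: v=24, gcd(3,24)=3 -> preserves
  Option D: v=22, gcd(3,22)=1 -> changes
  Option E: v=38, gcd(3,38)=1 -> changes

Answer: A C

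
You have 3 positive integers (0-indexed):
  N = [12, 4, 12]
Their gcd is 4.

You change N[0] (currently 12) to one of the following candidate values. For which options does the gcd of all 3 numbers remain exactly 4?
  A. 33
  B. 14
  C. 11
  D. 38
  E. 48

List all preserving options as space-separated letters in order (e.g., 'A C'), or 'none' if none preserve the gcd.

Old gcd = 4; gcd of others (without N[0]) = 4
New gcd for candidate v: gcd(4, v). Preserves old gcd iff gcd(4, v) = 4.
  Option A: v=33, gcd(4,33)=1 -> changes
  Option B: v=14, gcd(4,14)=2 -> changes
  Option C: v=11, gcd(4,11)=1 -> changes
  Option D: v=38, gcd(4,38)=2 -> changes
  Option E: v=48, gcd(4,48)=4 -> preserves

Answer: E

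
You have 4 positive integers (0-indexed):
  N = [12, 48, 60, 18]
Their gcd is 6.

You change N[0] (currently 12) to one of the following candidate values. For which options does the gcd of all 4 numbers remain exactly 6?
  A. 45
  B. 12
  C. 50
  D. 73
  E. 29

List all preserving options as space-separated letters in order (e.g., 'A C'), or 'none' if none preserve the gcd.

Old gcd = 6; gcd of others (without N[0]) = 6
New gcd for candidate v: gcd(6, v). Preserves old gcd iff gcd(6, v) = 6.
  Option A: v=45, gcd(6,45)=3 -> changes
  Option B: v=12, gcd(6,12)=6 -> preserves
  Option C: v=50, gcd(6,50)=2 -> changes
  Option D: v=73, gcd(6,73)=1 -> changes
  Option E: v=29, gcd(6,29)=1 -> changes

Answer: B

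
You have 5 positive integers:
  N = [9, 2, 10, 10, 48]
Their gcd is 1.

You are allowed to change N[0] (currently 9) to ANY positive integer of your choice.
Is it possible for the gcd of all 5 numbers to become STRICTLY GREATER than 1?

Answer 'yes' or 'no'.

Answer: yes

Derivation:
Current gcd = 1
gcd of all OTHER numbers (without N[0]=9): gcd([2, 10, 10, 48]) = 2
The new gcd after any change is gcd(2, new_value).
This can be at most 2.
Since 2 > old gcd 1, the gcd CAN increase (e.g., set N[0] = 2).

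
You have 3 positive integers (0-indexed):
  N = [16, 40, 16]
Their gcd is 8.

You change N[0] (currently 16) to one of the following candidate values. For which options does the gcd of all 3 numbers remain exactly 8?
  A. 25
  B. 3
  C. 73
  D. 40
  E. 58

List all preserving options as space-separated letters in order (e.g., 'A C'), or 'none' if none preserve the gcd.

Answer: D

Derivation:
Old gcd = 8; gcd of others (without N[0]) = 8
New gcd for candidate v: gcd(8, v). Preserves old gcd iff gcd(8, v) = 8.
  Option A: v=25, gcd(8,25)=1 -> changes
  Option B: v=3, gcd(8,3)=1 -> changes
  Option C: v=73, gcd(8,73)=1 -> changes
  Option D: v=40, gcd(8,40)=8 -> preserves
  Option E: v=58, gcd(8,58)=2 -> changes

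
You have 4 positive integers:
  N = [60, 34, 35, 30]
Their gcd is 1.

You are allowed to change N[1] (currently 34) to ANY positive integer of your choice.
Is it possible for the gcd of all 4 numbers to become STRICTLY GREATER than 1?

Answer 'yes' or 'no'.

Answer: yes

Derivation:
Current gcd = 1
gcd of all OTHER numbers (without N[1]=34): gcd([60, 35, 30]) = 5
The new gcd after any change is gcd(5, new_value).
This can be at most 5.
Since 5 > old gcd 1, the gcd CAN increase (e.g., set N[1] = 5).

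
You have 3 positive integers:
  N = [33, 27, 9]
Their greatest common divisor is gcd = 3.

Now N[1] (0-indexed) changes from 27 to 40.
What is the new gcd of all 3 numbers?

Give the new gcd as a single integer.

Numbers: [33, 27, 9], gcd = 3
Change: index 1, 27 -> 40
gcd of the OTHER numbers (without index 1): gcd([33, 9]) = 3
New gcd = gcd(g_others, new_val) = gcd(3, 40) = 1

Answer: 1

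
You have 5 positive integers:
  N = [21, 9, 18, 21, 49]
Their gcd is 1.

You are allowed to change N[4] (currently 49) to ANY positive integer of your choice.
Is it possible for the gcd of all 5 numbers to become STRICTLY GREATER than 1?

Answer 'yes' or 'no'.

Answer: yes

Derivation:
Current gcd = 1
gcd of all OTHER numbers (without N[4]=49): gcd([21, 9, 18, 21]) = 3
The new gcd after any change is gcd(3, new_value).
This can be at most 3.
Since 3 > old gcd 1, the gcd CAN increase (e.g., set N[4] = 3).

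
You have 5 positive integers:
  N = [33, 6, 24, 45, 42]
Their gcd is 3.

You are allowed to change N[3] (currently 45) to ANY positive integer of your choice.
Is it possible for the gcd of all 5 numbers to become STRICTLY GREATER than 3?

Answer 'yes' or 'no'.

Answer: no

Derivation:
Current gcd = 3
gcd of all OTHER numbers (without N[3]=45): gcd([33, 6, 24, 42]) = 3
The new gcd after any change is gcd(3, new_value).
This can be at most 3.
Since 3 = old gcd 3, the gcd can only stay the same or decrease.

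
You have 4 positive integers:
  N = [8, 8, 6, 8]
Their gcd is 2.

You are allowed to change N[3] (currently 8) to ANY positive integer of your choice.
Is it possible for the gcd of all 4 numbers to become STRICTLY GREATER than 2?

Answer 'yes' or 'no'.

Current gcd = 2
gcd of all OTHER numbers (without N[3]=8): gcd([8, 8, 6]) = 2
The new gcd after any change is gcd(2, new_value).
This can be at most 2.
Since 2 = old gcd 2, the gcd can only stay the same or decrease.

Answer: no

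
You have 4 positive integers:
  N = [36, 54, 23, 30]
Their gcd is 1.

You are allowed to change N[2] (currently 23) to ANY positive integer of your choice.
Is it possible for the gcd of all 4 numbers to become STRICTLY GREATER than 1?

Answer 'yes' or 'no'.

Current gcd = 1
gcd of all OTHER numbers (without N[2]=23): gcd([36, 54, 30]) = 6
The new gcd after any change is gcd(6, new_value).
This can be at most 6.
Since 6 > old gcd 1, the gcd CAN increase (e.g., set N[2] = 6).

Answer: yes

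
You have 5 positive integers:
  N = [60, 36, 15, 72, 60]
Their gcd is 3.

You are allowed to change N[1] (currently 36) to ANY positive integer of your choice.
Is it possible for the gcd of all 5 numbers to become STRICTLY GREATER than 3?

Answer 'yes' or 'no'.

Current gcd = 3
gcd of all OTHER numbers (without N[1]=36): gcd([60, 15, 72, 60]) = 3
The new gcd after any change is gcd(3, new_value).
This can be at most 3.
Since 3 = old gcd 3, the gcd can only stay the same or decrease.

Answer: no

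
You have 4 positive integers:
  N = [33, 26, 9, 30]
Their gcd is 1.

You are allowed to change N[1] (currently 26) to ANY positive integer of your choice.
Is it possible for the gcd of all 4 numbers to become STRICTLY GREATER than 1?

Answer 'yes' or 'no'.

Current gcd = 1
gcd of all OTHER numbers (without N[1]=26): gcd([33, 9, 30]) = 3
The new gcd after any change is gcd(3, new_value).
This can be at most 3.
Since 3 > old gcd 1, the gcd CAN increase (e.g., set N[1] = 3).

Answer: yes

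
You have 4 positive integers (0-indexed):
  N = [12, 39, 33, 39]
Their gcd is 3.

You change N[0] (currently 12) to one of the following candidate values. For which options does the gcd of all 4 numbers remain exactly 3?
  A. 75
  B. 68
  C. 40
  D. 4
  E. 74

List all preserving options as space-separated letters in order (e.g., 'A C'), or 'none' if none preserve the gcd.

Old gcd = 3; gcd of others (without N[0]) = 3
New gcd for candidate v: gcd(3, v). Preserves old gcd iff gcd(3, v) = 3.
  Option A: v=75, gcd(3,75)=3 -> preserves
  Option B: v=68, gcd(3,68)=1 -> changes
  Option C: v=40, gcd(3,40)=1 -> changes
  Option D: v=4, gcd(3,4)=1 -> changes
  Option E: v=74, gcd(3,74)=1 -> changes

Answer: A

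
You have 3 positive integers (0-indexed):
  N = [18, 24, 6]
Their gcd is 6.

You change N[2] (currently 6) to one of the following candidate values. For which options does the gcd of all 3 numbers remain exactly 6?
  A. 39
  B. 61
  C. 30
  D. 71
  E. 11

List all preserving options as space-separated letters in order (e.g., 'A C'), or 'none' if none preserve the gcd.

Answer: C

Derivation:
Old gcd = 6; gcd of others (without N[2]) = 6
New gcd for candidate v: gcd(6, v). Preserves old gcd iff gcd(6, v) = 6.
  Option A: v=39, gcd(6,39)=3 -> changes
  Option B: v=61, gcd(6,61)=1 -> changes
  Option C: v=30, gcd(6,30)=6 -> preserves
  Option D: v=71, gcd(6,71)=1 -> changes
  Option E: v=11, gcd(6,11)=1 -> changes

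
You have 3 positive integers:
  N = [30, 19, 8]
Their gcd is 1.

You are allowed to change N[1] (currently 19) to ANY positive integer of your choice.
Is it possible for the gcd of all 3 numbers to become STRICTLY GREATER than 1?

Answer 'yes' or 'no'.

Current gcd = 1
gcd of all OTHER numbers (without N[1]=19): gcd([30, 8]) = 2
The new gcd after any change is gcd(2, new_value).
This can be at most 2.
Since 2 > old gcd 1, the gcd CAN increase (e.g., set N[1] = 2).

Answer: yes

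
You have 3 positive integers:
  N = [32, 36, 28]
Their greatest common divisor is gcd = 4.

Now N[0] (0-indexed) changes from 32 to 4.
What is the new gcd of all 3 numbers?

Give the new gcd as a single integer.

Numbers: [32, 36, 28], gcd = 4
Change: index 0, 32 -> 4
gcd of the OTHER numbers (without index 0): gcd([36, 28]) = 4
New gcd = gcd(g_others, new_val) = gcd(4, 4) = 4

Answer: 4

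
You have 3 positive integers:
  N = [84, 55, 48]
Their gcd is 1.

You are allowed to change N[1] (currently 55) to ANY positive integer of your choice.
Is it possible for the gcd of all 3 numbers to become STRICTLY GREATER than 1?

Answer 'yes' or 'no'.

Current gcd = 1
gcd of all OTHER numbers (without N[1]=55): gcd([84, 48]) = 12
The new gcd after any change is gcd(12, new_value).
This can be at most 12.
Since 12 > old gcd 1, the gcd CAN increase (e.g., set N[1] = 12).

Answer: yes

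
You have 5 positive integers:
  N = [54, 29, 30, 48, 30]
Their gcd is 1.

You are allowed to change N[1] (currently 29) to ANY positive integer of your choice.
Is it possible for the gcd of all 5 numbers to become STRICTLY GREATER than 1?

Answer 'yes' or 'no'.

Current gcd = 1
gcd of all OTHER numbers (without N[1]=29): gcd([54, 30, 48, 30]) = 6
The new gcd after any change is gcd(6, new_value).
This can be at most 6.
Since 6 > old gcd 1, the gcd CAN increase (e.g., set N[1] = 6).

Answer: yes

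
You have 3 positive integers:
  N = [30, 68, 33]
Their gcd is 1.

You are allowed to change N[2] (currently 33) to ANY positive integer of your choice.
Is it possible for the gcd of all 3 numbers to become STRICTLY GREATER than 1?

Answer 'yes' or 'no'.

Current gcd = 1
gcd of all OTHER numbers (without N[2]=33): gcd([30, 68]) = 2
The new gcd after any change is gcd(2, new_value).
This can be at most 2.
Since 2 > old gcd 1, the gcd CAN increase (e.g., set N[2] = 2).

Answer: yes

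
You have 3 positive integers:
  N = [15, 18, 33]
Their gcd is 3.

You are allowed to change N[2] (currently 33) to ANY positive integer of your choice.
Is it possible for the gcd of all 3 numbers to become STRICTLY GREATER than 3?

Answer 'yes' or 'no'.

Answer: no

Derivation:
Current gcd = 3
gcd of all OTHER numbers (without N[2]=33): gcd([15, 18]) = 3
The new gcd after any change is gcd(3, new_value).
This can be at most 3.
Since 3 = old gcd 3, the gcd can only stay the same or decrease.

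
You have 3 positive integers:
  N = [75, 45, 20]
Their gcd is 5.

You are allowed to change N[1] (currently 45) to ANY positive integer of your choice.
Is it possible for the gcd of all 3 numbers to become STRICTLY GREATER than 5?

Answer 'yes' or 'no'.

Answer: no

Derivation:
Current gcd = 5
gcd of all OTHER numbers (without N[1]=45): gcd([75, 20]) = 5
The new gcd after any change is gcd(5, new_value).
This can be at most 5.
Since 5 = old gcd 5, the gcd can only stay the same or decrease.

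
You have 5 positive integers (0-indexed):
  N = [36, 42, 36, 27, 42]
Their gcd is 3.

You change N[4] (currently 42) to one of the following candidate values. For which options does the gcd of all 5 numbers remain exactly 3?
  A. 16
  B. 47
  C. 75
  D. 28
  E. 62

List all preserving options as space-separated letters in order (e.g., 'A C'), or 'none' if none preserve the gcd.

Old gcd = 3; gcd of others (without N[4]) = 3
New gcd for candidate v: gcd(3, v). Preserves old gcd iff gcd(3, v) = 3.
  Option A: v=16, gcd(3,16)=1 -> changes
  Option B: v=47, gcd(3,47)=1 -> changes
  Option C: v=75, gcd(3,75)=3 -> preserves
  Option D: v=28, gcd(3,28)=1 -> changes
  Option E: v=62, gcd(3,62)=1 -> changes

Answer: C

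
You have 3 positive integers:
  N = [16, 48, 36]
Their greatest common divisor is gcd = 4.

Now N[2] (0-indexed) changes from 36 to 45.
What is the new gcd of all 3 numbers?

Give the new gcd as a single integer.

Answer: 1

Derivation:
Numbers: [16, 48, 36], gcd = 4
Change: index 2, 36 -> 45
gcd of the OTHER numbers (without index 2): gcd([16, 48]) = 16
New gcd = gcd(g_others, new_val) = gcd(16, 45) = 1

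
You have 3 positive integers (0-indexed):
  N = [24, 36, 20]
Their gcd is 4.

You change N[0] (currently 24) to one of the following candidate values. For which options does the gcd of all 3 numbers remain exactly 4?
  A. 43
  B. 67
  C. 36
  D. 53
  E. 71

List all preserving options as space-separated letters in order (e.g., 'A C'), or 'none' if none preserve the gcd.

Old gcd = 4; gcd of others (without N[0]) = 4
New gcd for candidate v: gcd(4, v). Preserves old gcd iff gcd(4, v) = 4.
  Option A: v=43, gcd(4,43)=1 -> changes
  Option B: v=67, gcd(4,67)=1 -> changes
  Option C: v=36, gcd(4,36)=4 -> preserves
  Option D: v=53, gcd(4,53)=1 -> changes
  Option E: v=71, gcd(4,71)=1 -> changes

Answer: C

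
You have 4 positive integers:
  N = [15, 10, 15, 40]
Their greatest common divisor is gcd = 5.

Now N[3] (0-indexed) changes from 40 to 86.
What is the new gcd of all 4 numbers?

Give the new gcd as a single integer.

Numbers: [15, 10, 15, 40], gcd = 5
Change: index 3, 40 -> 86
gcd of the OTHER numbers (without index 3): gcd([15, 10, 15]) = 5
New gcd = gcd(g_others, new_val) = gcd(5, 86) = 1

Answer: 1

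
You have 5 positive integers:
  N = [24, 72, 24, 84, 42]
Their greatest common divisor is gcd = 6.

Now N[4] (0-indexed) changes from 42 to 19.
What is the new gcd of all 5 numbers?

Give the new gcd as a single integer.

Numbers: [24, 72, 24, 84, 42], gcd = 6
Change: index 4, 42 -> 19
gcd of the OTHER numbers (without index 4): gcd([24, 72, 24, 84]) = 12
New gcd = gcd(g_others, new_val) = gcd(12, 19) = 1

Answer: 1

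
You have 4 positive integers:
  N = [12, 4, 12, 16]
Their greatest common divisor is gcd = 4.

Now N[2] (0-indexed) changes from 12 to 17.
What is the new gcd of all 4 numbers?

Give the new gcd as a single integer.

Numbers: [12, 4, 12, 16], gcd = 4
Change: index 2, 12 -> 17
gcd of the OTHER numbers (without index 2): gcd([12, 4, 16]) = 4
New gcd = gcd(g_others, new_val) = gcd(4, 17) = 1

Answer: 1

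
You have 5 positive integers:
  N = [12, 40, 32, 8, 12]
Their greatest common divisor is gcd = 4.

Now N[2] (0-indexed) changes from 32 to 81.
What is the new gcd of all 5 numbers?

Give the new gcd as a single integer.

Numbers: [12, 40, 32, 8, 12], gcd = 4
Change: index 2, 32 -> 81
gcd of the OTHER numbers (without index 2): gcd([12, 40, 8, 12]) = 4
New gcd = gcd(g_others, new_val) = gcd(4, 81) = 1

Answer: 1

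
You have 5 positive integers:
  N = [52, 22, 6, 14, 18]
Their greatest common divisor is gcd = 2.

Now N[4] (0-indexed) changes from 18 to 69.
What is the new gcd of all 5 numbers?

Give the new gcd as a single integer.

Numbers: [52, 22, 6, 14, 18], gcd = 2
Change: index 4, 18 -> 69
gcd of the OTHER numbers (without index 4): gcd([52, 22, 6, 14]) = 2
New gcd = gcd(g_others, new_val) = gcd(2, 69) = 1

Answer: 1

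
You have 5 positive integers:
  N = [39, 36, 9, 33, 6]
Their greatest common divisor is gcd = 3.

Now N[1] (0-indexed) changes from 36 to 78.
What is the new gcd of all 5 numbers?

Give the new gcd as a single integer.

Numbers: [39, 36, 9, 33, 6], gcd = 3
Change: index 1, 36 -> 78
gcd of the OTHER numbers (without index 1): gcd([39, 9, 33, 6]) = 3
New gcd = gcd(g_others, new_val) = gcd(3, 78) = 3

Answer: 3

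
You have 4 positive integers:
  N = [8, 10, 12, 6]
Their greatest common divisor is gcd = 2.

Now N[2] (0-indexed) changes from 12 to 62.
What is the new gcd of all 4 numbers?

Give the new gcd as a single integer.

Answer: 2

Derivation:
Numbers: [8, 10, 12, 6], gcd = 2
Change: index 2, 12 -> 62
gcd of the OTHER numbers (without index 2): gcd([8, 10, 6]) = 2
New gcd = gcd(g_others, new_val) = gcd(2, 62) = 2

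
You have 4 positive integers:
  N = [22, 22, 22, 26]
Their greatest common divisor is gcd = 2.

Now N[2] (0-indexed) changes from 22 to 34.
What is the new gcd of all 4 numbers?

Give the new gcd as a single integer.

Answer: 2

Derivation:
Numbers: [22, 22, 22, 26], gcd = 2
Change: index 2, 22 -> 34
gcd of the OTHER numbers (without index 2): gcd([22, 22, 26]) = 2
New gcd = gcd(g_others, new_val) = gcd(2, 34) = 2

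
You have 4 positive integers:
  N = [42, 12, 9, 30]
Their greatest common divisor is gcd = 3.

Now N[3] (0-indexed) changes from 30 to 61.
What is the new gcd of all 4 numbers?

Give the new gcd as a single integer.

Answer: 1

Derivation:
Numbers: [42, 12, 9, 30], gcd = 3
Change: index 3, 30 -> 61
gcd of the OTHER numbers (without index 3): gcd([42, 12, 9]) = 3
New gcd = gcd(g_others, new_val) = gcd(3, 61) = 1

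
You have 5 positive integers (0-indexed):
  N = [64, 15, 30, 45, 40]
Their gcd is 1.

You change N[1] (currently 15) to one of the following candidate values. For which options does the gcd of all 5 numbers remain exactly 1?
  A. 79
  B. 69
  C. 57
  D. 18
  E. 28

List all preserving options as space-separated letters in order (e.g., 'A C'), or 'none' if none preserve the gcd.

Old gcd = 1; gcd of others (without N[1]) = 1
New gcd for candidate v: gcd(1, v). Preserves old gcd iff gcd(1, v) = 1.
  Option A: v=79, gcd(1,79)=1 -> preserves
  Option B: v=69, gcd(1,69)=1 -> preserves
  Option C: v=57, gcd(1,57)=1 -> preserves
  Option D: v=18, gcd(1,18)=1 -> preserves
  Option E: v=28, gcd(1,28)=1 -> preserves

Answer: A B C D E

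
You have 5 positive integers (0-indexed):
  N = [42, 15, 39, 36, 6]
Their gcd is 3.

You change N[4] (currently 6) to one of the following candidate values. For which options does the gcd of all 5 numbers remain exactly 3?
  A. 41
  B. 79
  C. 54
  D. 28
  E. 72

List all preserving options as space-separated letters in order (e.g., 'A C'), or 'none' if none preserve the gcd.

Old gcd = 3; gcd of others (without N[4]) = 3
New gcd for candidate v: gcd(3, v). Preserves old gcd iff gcd(3, v) = 3.
  Option A: v=41, gcd(3,41)=1 -> changes
  Option B: v=79, gcd(3,79)=1 -> changes
  Option C: v=54, gcd(3,54)=3 -> preserves
  Option D: v=28, gcd(3,28)=1 -> changes
  Option E: v=72, gcd(3,72)=3 -> preserves

Answer: C E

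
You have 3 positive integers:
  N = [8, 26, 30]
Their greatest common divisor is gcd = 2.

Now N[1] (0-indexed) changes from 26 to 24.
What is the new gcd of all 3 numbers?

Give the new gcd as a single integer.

Answer: 2

Derivation:
Numbers: [8, 26, 30], gcd = 2
Change: index 1, 26 -> 24
gcd of the OTHER numbers (without index 1): gcd([8, 30]) = 2
New gcd = gcd(g_others, new_val) = gcd(2, 24) = 2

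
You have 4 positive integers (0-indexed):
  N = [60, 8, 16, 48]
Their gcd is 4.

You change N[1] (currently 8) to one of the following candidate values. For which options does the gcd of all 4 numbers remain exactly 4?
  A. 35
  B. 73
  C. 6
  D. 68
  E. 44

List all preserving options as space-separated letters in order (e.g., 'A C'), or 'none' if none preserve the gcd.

Old gcd = 4; gcd of others (without N[1]) = 4
New gcd for candidate v: gcd(4, v). Preserves old gcd iff gcd(4, v) = 4.
  Option A: v=35, gcd(4,35)=1 -> changes
  Option B: v=73, gcd(4,73)=1 -> changes
  Option C: v=6, gcd(4,6)=2 -> changes
  Option D: v=68, gcd(4,68)=4 -> preserves
  Option E: v=44, gcd(4,44)=4 -> preserves

Answer: D E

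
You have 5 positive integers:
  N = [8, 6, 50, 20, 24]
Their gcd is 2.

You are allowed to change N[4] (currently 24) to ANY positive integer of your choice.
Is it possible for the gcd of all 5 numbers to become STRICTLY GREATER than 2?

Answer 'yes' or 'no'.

Answer: no

Derivation:
Current gcd = 2
gcd of all OTHER numbers (without N[4]=24): gcd([8, 6, 50, 20]) = 2
The new gcd after any change is gcd(2, new_value).
This can be at most 2.
Since 2 = old gcd 2, the gcd can only stay the same or decrease.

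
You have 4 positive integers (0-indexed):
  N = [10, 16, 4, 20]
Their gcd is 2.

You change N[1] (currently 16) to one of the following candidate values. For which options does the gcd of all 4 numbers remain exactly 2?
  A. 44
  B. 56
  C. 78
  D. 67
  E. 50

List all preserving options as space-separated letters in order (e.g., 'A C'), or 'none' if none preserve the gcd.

Answer: A B C E

Derivation:
Old gcd = 2; gcd of others (without N[1]) = 2
New gcd for candidate v: gcd(2, v). Preserves old gcd iff gcd(2, v) = 2.
  Option A: v=44, gcd(2,44)=2 -> preserves
  Option B: v=56, gcd(2,56)=2 -> preserves
  Option C: v=78, gcd(2,78)=2 -> preserves
  Option D: v=67, gcd(2,67)=1 -> changes
  Option E: v=50, gcd(2,50)=2 -> preserves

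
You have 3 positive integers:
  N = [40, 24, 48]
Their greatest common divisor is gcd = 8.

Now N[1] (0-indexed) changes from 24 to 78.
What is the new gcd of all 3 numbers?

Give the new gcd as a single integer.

Answer: 2

Derivation:
Numbers: [40, 24, 48], gcd = 8
Change: index 1, 24 -> 78
gcd of the OTHER numbers (without index 1): gcd([40, 48]) = 8
New gcd = gcd(g_others, new_val) = gcd(8, 78) = 2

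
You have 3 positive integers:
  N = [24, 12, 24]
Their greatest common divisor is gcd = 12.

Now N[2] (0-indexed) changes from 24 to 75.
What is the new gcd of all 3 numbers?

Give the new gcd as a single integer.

Numbers: [24, 12, 24], gcd = 12
Change: index 2, 24 -> 75
gcd of the OTHER numbers (without index 2): gcd([24, 12]) = 12
New gcd = gcd(g_others, new_val) = gcd(12, 75) = 3

Answer: 3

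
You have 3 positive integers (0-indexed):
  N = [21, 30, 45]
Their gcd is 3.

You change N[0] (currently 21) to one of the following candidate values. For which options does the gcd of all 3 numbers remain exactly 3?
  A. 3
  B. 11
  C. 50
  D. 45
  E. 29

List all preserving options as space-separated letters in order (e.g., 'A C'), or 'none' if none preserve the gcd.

Answer: A

Derivation:
Old gcd = 3; gcd of others (without N[0]) = 15
New gcd for candidate v: gcd(15, v). Preserves old gcd iff gcd(15, v) = 3.
  Option A: v=3, gcd(15,3)=3 -> preserves
  Option B: v=11, gcd(15,11)=1 -> changes
  Option C: v=50, gcd(15,50)=5 -> changes
  Option D: v=45, gcd(15,45)=15 -> changes
  Option E: v=29, gcd(15,29)=1 -> changes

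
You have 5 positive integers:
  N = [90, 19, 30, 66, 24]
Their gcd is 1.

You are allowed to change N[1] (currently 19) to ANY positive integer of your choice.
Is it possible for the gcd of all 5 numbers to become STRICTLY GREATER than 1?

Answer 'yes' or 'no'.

Current gcd = 1
gcd of all OTHER numbers (without N[1]=19): gcd([90, 30, 66, 24]) = 6
The new gcd after any change is gcd(6, new_value).
This can be at most 6.
Since 6 > old gcd 1, the gcd CAN increase (e.g., set N[1] = 6).

Answer: yes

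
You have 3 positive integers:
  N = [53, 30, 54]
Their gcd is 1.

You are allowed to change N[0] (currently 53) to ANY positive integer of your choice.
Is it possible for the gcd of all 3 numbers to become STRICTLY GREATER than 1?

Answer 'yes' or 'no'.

Current gcd = 1
gcd of all OTHER numbers (without N[0]=53): gcd([30, 54]) = 6
The new gcd after any change is gcd(6, new_value).
This can be at most 6.
Since 6 > old gcd 1, the gcd CAN increase (e.g., set N[0] = 6).

Answer: yes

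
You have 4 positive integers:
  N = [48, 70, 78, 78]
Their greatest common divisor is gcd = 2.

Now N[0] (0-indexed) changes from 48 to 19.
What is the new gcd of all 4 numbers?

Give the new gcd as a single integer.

Numbers: [48, 70, 78, 78], gcd = 2
Change: index 0, 48 -> 19
gcd of the OTHER numbers (without index 0): gcd([70, 78, 78]) = 2
New gcd = gcd(g_others, new_val) = gcd(2, 19) = 1

Answer: 1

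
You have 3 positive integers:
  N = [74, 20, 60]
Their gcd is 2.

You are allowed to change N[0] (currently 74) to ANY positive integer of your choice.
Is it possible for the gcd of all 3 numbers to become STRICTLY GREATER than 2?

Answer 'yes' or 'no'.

Answer: yes

Derivation:
Current gcd = 2
gcd of all OTHER numbers (without N[0]=74): gcd([20, 60]) = 20
The new gcd after any change is gcd(20, new_value).
This can be at most 20.
Since 20 > old gcd 2, the gcd CAN increase (e.g., set N[0] = 20).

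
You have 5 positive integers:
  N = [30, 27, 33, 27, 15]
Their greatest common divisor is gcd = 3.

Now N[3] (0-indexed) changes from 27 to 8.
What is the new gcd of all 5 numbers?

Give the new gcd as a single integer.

Numbers: [30, 27, 33, 27, 15], gcd = 3
Change: index 3, 27 -> 8
gcd of the OTHER numbers (without index 3): gcd([30, 27, 33, 15]) = 3
New gcd = gcd(g_others, new_val) = gcd(3, 8) = 1

Answer: 1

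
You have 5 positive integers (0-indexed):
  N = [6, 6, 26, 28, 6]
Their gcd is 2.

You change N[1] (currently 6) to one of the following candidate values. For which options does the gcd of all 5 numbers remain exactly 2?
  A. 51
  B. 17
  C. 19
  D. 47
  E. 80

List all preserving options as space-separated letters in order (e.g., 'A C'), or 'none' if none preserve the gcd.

Old gcd = 2; gcd of others (without N[1]) = 2
New gcd for candidate v: gcd(2, v). Preserves old gcd iff gcd(2, v) = 2.
  Option A: v=51, gcd(2,51)=1 -> changes
  Option B: v=17, gcd(2,17)=1 -> changes
  Option C: v=19, gcd(2,19)=1 -> changes
  Option D: v=47, gcd(2,47)=1 -> changes
  Option E: v=80, gcd(2,80)=2 -> preserves

Answer: E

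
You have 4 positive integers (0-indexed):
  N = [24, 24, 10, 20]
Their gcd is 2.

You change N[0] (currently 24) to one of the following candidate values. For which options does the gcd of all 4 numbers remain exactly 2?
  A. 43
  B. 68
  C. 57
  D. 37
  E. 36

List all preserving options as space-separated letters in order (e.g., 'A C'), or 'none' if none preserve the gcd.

Answer: B E

Derivation:
Old gcd = 2; gcd of others (without N[0]) = 2
New gcd for candidate v: gcd(2, v). Preserves old gcd iff gcd(2, v) = 2.
  Option A: v=43, gcd(2,43)=1 -> changes
  Option B: v=68, gcd(2,68)=2 -> preserves
  Option C: v=57, gcd(2,57)=1 -> changes
  Option D: v=37, gcd(2,37)=1 -> changes
  Option E: v=36, gcd(2,36)=2 -> preserves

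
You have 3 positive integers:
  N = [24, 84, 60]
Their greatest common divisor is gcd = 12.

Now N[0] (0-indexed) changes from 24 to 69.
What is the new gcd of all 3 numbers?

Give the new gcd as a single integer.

Answer: 3

Derivation:
Numbers: [24, 84, 60], gcd = 12
Change: index 0, 24 -> 69
gcd of the OTHER numbers (without index 0): gcd([84, 60]) = 12
New gcd = gcd(g_others, new_val) = gcd(12, 69) = 3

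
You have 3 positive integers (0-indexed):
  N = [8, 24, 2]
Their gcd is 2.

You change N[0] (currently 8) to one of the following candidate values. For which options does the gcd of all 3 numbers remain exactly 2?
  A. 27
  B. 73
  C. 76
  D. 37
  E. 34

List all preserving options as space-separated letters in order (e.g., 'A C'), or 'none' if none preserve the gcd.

Old gcd = 2; gcd of others (without N[0]) = 2
New gcd for candidate v: gcd(2, v). Preserves old gcd iff gcd(2, v) = 2.
  Option A: v=27, gcd(2,27)=1 -> changes
  Option B: v=73, gcd(2,73)=1 -> changes
  Option C: v=76, gcd(2,76)=2 -> preserves
  Option D: v=37, gcd(2,37)=1 -> changes
  Option E: v=34, gcd(2,34)=2 -> preserves

Answer: C E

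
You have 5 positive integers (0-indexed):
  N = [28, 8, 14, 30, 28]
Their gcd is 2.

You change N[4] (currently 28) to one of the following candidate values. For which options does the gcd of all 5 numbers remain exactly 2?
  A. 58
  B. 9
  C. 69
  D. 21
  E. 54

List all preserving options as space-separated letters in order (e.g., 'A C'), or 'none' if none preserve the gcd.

Answer: A E

Derivation:
Old gcd = 2; gcd of others (without N[4]) = 2
New gcd for candidate v: gcd(2, v). Preserves old gcd iff gcd(2, v) = 2.
  Option A: v=58, gcd(2,58)=2 -> preserves
  Option B: v=9, gcd(2,9)=1 -> changes
  Option C: v=69, gcd(2,69)=1 -> changes
  Option D: v=21, gcd(2,21)=1 -> changes
  Option E: v=54, gcd(2,54)=2 -> preserves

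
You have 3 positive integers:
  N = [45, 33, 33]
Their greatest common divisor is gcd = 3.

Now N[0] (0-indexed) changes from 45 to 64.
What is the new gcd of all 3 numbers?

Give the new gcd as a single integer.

Numbers: [45, 33, 33], gcd = 3
Change: index 0, 45 -> 64
gcd of the OTHER numbers (without index 0): gcd([33, 33]) = 33
New gcd = gcd(g_others, new_val) = gcd(33, 64) = 1

Answer: 1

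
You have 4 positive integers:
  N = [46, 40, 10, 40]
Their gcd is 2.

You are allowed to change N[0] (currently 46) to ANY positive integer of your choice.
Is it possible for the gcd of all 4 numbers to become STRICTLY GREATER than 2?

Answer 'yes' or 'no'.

Current gcd = 2
gcd of all OTHER numbers (without N[0]=46): gcd([40, 10, 40]) = 10
The new gcd after any change is gcd(10, new_value).
This can be at most 10.
Since 10 > old gcd 2, the gcd CAN increase (e.g., set N[0] = 10).

Answer: yes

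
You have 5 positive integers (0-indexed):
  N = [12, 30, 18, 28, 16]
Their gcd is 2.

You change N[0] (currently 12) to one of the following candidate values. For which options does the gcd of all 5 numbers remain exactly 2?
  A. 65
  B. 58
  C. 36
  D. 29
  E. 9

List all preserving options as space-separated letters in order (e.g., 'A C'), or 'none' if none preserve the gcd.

Old gcd = 2; gcd of others (without N[0]) = 2
New gcd for candidate v: gcd(2, v). Preserves old gcd iff gcd(2, v) = 2.
  Option A: v=65, gcd(2,65)=1 -> changes
  Option B: v=58, gcd(2,58)=2 -> preserves
  Option C: v=36, gcd(2,36)=2 -> preserves
  Option D: v=29, gcd(2,29)=1 -> changes
  Option E: v=9, gcd(2,9)=1 -> changes

Answer: B C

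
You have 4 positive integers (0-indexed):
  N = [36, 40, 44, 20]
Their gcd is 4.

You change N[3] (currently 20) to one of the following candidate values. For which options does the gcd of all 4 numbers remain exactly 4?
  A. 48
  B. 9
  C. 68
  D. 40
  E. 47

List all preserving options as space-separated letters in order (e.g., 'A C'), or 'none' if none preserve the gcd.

Answer: A C D

Derivation:
Old gcd = 4; gcd of others (without N[3]) = 4
New gcd for candidate v: gcd(4, v). Preserves old gcd iff gcd(4, v) = 4.
  Option A: v=48, gcd(4,48)=4 -> preserves
  Option B: v=9, gcd(4,9)=1 -> changes
  Option C: v=68, gcd(4,68)=4 -> preserves
  Option D: v=40, gcd(4,40)=4 -> preserves
  Option E: v=47, gcd(4,47)=1 -> changes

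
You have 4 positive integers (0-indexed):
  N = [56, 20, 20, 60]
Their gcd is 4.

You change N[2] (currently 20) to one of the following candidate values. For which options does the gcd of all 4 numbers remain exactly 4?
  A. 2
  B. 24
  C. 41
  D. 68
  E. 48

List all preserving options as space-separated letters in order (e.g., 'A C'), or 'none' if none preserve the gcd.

Answer: B D E

Derivation:
Old gcd = 4; gcd of others (without N[2]) = 4
New gcd for candidate v: gcd(4, v). Preserves old gcd iff gcd(4, v) = 4.
  Option A: v=2, gcd(4,2)=2 -> changes
  Option B: v=24, gcd(4,24)=4 -> preserves
  Option C: v=41, gcd(4,41)=1 -> changes
  Option D: v=68, gcd(4,68)=4 -> preserves
  Option E: v=48, gcd(4,48)=4 -> preserves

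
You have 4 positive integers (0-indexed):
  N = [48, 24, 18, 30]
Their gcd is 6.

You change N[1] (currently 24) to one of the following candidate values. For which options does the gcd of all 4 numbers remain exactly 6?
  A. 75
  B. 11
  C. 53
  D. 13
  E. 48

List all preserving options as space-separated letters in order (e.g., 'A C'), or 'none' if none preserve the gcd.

Answer: E

Derivation:
Old gcd = 6; gcd of others (without N[1]) = 6
New gcd for candidate v: gcd(6, v). Preserves old gcd iff gcd(6, v) = 6.
  Option A: v=75, gcd(6,75)=3 -> changes
  Option B: v=11, gcd(6,11)=1 -> changes
  Option C: v=53, gcd(6,53)=1 -> changes
  Option D: v=13, gcd(6,13)=1 -> changes
  Option E: v=48, gcd(6,48)=6 -> preserves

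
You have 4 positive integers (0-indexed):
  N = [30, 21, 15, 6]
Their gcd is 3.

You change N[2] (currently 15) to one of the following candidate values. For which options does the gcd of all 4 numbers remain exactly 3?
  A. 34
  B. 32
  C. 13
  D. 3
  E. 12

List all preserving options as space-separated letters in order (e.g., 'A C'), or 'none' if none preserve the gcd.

Answer: D E

Derivation:
Old gcd = 3; gcd of others (without N[2]) = 3
New gcd for candidate v: gcd(3, v). Preserves old gcd iff gcd(3, v) = 3.
  Option A: v=34, gcd(3,34)=1 -> changes
  Option B: v=32, gcd(3,32)=1 -> changes
  Option C: v=13, gcd(3,13)=1 -> changes
  Option D: v=3, gcd(3,3)=3 -> preserves
  Option E: v=12, gcd(3,12)=3 -> preserves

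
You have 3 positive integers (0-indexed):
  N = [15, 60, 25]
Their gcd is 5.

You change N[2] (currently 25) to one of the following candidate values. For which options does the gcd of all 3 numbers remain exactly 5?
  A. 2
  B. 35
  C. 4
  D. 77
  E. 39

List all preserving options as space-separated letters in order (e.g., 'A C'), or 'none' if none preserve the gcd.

Old gcd = 5; gcd of others (without N[2]) = 15
New gcd for candidate v: gcd(15, v). Preserves old gcd iff gcd(15, v) = 5.
  Option A: v=2, gcd(15,2)=1 -> changes
  Option B: v=35, gcd(15,35)=5 -> preserves
  Option C: v=4, gcd(15,4)=1 -> changes
  Option D: v=77, gcd(15,77)=1 -> changes
  Option E: v=39, gcd(15,39)=3 -> changes

Answer: B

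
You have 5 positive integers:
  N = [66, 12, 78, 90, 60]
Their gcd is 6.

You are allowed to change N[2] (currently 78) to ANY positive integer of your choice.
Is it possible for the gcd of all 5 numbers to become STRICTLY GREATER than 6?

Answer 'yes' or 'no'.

Answer: no

Derivation:
Current gcd = 6
gcd of all OTHER numbers (without N[2]=78): gcd([66, 12, 90, 60]) = 6
The new gcd after any change is gcd(6, new_value).
This can be at most 6.
Since 6 = old gcd 6, the gcd can only stay the same or decrease.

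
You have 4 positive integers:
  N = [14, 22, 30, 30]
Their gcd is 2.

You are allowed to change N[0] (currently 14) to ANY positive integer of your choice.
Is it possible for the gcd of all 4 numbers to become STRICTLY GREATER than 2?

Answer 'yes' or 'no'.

Answer: no

Derivation:
Current gcd = 2
gcd of all OTHER numbers (without N[0]=14): gcd([22, 30, 30]) = 2
The new gcd after any change is gcd(2, new_value).
This can be at most 2.
Since 2 = old gcd 2, the gcd can only stay the same or decrease.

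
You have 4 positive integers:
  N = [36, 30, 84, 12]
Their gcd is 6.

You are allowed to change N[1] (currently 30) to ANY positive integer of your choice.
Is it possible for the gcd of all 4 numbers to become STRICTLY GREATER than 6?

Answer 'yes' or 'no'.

Current gcd = 6
gcd of all OTHER numbers (without N[1]=30): gcd([36, 84, 12]) = 12
The new gcd after any change is gcd(12, new_value).
This can be at most 12.
Since 12 > old gcd 6, the gcd CAN increase (e.g., set N[1] = 12).

Answer: yes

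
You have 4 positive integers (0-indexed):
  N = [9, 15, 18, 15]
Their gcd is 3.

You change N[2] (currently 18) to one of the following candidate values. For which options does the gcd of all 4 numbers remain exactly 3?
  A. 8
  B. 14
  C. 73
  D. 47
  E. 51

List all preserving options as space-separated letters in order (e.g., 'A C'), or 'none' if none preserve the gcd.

Answer: E

Derivation:
Old gcd = 3; gcd of others (without N[2]) = 3
New gcd for candidate v: gcd(3, v). Preserves old gcd iff gcd(3, v) = 3.
  Option A: v=8, gcd(3,8)=1 -> changes
  Option B: v=14, gcd(3,14)=1 -> changes
  Option C: v=73, gcd(3,73)=1 -> changes
  Option D: v=47, gcd(3,47)=1 -> changes
  Option E: v=51, gcd(3,51)=3 -> preserves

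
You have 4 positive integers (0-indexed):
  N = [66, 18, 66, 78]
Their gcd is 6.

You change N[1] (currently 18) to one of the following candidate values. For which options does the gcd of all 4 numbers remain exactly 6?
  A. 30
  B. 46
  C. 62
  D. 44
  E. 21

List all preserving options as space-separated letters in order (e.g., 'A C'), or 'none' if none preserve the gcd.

Old gcd = 6; gcd of others (without N[1]) = 6
New gcd for candidate v: gcd(6, v). Preserves old gcd iff gcd(6, v) = 6.
  Option A: v=30, gcd(6,30)=6 -> preserves
  Option B: v=46, gcd(6,46)=2 -> changes
  Option C: v=62, gcd(6,62)=2 -> changes
  Option D: v=44, gcd(6,44)=2 -> changes
  Option E: v=21, gcd(6,21)=3 -> changes

Answer: A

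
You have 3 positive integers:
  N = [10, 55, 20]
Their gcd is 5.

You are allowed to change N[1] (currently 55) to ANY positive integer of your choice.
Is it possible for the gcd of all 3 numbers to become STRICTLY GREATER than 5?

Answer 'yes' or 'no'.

Answer: yes

Derivation:
Current gcd = 5
gcd of all OTHER numbers (without N[1]=55): gcd([10, 20]) = 10
The new gcd after any change is gcd(10, new_value).
This can be at most 10.
Since 10 > old gcd 5, the gcd CAN increase (e.g., set N[1] = 10).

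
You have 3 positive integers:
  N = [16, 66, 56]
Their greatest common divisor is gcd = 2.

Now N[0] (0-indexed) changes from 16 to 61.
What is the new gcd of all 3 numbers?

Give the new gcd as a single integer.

Answer: 1

Derivation:
Numbers: [16, 66, 56], gcd = 2
Change: index 0, 16 -> 61
gcd of the OTHER numbers (without index 0): gcd([66, 56]) = 2
New gcd = gcd(g_others, new_val) = gcd(2, 61) = 1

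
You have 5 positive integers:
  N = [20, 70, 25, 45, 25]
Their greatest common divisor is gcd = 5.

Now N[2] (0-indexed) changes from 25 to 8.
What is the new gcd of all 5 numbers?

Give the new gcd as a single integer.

Numbers: [20, 70, 25, 45, 25], gcd = 5
Change: index 2, 25 -> 8
gcd of the OTHER numbers (without index 2): gcd([20, 70, 45, 25]) = 5
New gcd = gcd(g_others, new_val) = gcd(5, 8) = 1

Answer: 1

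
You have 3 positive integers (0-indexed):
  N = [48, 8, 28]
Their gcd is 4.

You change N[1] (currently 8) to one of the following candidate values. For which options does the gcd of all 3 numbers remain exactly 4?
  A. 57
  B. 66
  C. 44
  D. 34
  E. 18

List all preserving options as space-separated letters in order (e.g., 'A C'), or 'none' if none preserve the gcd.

Old gcd = 4; gcd of others (without N[1]) = 4
New gcd for candidate v: gcd(4, v). Preserves old gcd iff gcd(4, v) = 4.
  Option A: v=57, gcd(4,57)=1 -> changes
  Option B: v=66, gcd(4,66)=2 -> changes
  Option C: v=44, gcd(4,44)=4 -> preserves
  Option D: v=34, gcd(4,34)=2 -> changes
  Option E: v=18, gcd(4,18)=2 -> changes

Answer: C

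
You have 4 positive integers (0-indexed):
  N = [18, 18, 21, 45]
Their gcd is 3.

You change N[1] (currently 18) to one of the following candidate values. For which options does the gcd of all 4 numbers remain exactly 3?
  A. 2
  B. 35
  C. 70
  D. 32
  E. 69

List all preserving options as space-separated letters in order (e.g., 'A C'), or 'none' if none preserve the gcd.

Answer: E

Derivation:
Old gcd = 3; gcd of others (without N[1]) = 3
New gcd for candidate v: gcd(3, v). Preserves old gcd iff gcd(3, v) = 3.
  Option A: v=2, gcd(3,2)=1 -> changes
  Option B: v=35, gcd(3,35)=1 -> changes
  Option C: v=70, gcd(3,70)=1 -> changes
  Option D: v=32, gcd(3,32)=1 -> changes
  Option E: v=69, gcd(3,69)=3 -> preserves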